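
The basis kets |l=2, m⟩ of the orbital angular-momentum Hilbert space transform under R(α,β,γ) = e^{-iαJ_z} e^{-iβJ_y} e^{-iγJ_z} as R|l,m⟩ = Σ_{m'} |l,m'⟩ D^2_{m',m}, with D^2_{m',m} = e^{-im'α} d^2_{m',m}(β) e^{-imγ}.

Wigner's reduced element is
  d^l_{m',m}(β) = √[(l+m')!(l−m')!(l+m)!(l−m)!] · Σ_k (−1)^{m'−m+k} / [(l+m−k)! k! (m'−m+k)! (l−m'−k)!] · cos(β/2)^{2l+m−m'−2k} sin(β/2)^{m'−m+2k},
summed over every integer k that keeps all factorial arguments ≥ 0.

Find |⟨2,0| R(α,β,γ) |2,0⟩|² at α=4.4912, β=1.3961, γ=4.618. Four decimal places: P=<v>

First d^2_{0,0}(β=1.3961), then the phase factors e^{-i(0)α} and e^{-i(0)γ}:
Half-angle: c=0.766097, s=0.642725. N=√(2·2·2·2)=4.000000
k∈{0,1,2} keeps every argument non-negative
  k=0: (−1)^0·4.0000/(4)·0.7661^4·0.6427^0 = +0.344457
  k=1: (−1)^1·4.0000/(1)·0.7661^2·0.6427^2 = -0.969790
  k=2: (−1)^2·4.0000/(4)·0.7661^0·0.6427^4 = +0.170648
d^2_{0,0}(1.3961) = +0.344457 -0.969790 +0.170648 = -0.454686
|D^2_{0,0}|² = |d^2_{0,0}(β)|² = (-0.454686)² = 0.206739 (the z-rotation phases have unit modulus)

P=0.2067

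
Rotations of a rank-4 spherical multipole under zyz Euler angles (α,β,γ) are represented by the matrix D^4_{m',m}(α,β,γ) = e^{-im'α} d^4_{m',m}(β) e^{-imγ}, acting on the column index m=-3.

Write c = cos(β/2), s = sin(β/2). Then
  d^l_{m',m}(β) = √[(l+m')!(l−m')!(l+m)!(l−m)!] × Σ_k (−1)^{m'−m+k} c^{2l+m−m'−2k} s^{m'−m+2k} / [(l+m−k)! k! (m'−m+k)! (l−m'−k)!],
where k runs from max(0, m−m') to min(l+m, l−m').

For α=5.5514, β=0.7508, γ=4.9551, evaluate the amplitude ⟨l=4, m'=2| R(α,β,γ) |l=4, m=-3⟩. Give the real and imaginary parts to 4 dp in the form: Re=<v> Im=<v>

D^4_{2,-3}(5.5514,0.7508,4.9551) = e^{-i·2·5.5514}·d^4_{2,-3}(0.7508)·e^{-i·-3·4.9551}. Compute d first:
With c≡cos(β/2)=0.930361 and s≡sin(β/2)=0.366645, N=[720·2·1·5040]^{1/2}=2693.993318
Admissible k: 0..1 (factorial args all ≥0)
  k=0: (−1)^5·2693.9933/(240)·0.9304^3·0.3666^5 = -0.059892
  k=1: (−1)^6·2693.9933/(720)·0.9304^1·0.3666^7 = +0.003101
d^4_{2,-3}(0.7508) = -0.059892 +0.003101 = -0.056791
Phases: e^{-i·(2)·5.5514}=+0.107020+0.994257i, e^{-i·(-3)·4.9551}=-0.665477+0.746418i ⇒ D=+0.046191+0.033040i

Re=0.0462 Im=0.0330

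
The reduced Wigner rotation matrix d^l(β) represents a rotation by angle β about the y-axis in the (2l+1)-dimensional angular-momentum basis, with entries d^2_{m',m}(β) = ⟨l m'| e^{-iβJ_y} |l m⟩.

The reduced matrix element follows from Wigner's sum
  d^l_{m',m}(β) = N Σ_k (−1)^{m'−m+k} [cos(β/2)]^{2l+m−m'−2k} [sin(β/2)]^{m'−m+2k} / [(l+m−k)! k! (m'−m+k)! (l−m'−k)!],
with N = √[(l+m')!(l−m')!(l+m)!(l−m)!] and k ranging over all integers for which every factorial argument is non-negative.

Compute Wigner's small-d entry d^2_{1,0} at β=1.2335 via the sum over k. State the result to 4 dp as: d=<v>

d^2_{1,0}(β=1.2335) via Wigner's sum:
c=cos(1.2335/2)=0.815763, s=sin(1.2335/2)=0.578387; N=√[6·1·2·2]=4.898979
k: max(0,(0)−(1))=0 … min(2+(0),2−(1))=1
  k=0: (−1)^1·4.8990/(2)·0.8158^3·0.5784^1 = -0.769105
  k=1: (−1)^2·4.8990/(2)·0.8158^1·0.5784^3 = +0.386629
d^2_{1,0}(1.2335) = -0.769105 +0.386629 = -0.382475

d=-0.3825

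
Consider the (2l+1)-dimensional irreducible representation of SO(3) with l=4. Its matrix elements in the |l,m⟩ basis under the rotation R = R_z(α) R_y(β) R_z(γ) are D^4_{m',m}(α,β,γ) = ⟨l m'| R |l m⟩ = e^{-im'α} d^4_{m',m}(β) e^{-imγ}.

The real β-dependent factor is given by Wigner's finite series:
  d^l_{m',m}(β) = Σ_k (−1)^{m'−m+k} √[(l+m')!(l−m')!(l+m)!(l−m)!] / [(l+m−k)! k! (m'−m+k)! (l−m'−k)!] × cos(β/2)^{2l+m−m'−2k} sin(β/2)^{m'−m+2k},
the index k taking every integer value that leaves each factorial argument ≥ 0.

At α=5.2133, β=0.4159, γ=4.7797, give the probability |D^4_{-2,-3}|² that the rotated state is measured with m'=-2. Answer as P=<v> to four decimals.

First d^4_{-2,-3}(β=0.4159), then the phase factors e^{-i(-2)α} and e^{-i(-3)γ}:
Half-angle: c=0.978456, s=0.206454. N=√(2·720·1·5040)=2693.993318
The bounds max(0,m−m')=0 and min(l+m,l−m')=1 give 2 terms
  k=0: (−1)^1·2693.9933/(720)·0.9785^7·0.2065^1 = -0.663251
  k=1: (−1)^2·2693.9933/(240)·0.9785^5·0.2065^3 = +0.088586
d^4_{-2,-3}(0.4159) = -0.663251 +0.088586 = -0.574665
|D^4_{-2,-3}|² = |d^4_{-2,-3}(β)|² = (-0.574665)² = 0.330240 (the z-rotation phases have unit modulus)

P=0.3302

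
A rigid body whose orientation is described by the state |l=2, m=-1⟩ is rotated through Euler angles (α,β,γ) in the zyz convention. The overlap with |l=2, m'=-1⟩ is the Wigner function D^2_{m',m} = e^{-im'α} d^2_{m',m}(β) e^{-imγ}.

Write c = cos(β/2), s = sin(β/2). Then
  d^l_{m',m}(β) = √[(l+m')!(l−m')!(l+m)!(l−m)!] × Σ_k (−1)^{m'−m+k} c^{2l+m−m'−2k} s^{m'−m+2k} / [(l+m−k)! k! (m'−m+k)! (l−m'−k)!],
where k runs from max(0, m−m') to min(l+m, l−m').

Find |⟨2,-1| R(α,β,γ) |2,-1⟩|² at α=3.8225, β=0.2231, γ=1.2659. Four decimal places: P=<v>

D^2_{-1,-1}(3.8225,0.2231,1.2659) = e^{-i·-1·3.8225}·d^2_{-1,-1}(0.2231)·e^{-i·-1·1.2659}. Compute d first:
c=cos(0.2231/2)=0.993785, s=sin(0.2231/2)=0.111319; N=√[1·6·1·6]=6.000000
k∈{0,1} keeps every argument non-negative
  k=0: (−1)^0·6.0000/(6)·0.9938^4·0.1113^0 = +0.975370
  k=1: (−1)^1·6.0000/(2)·0.9938^2·0.1113^2 = -0.036715
d^2_{-1,-1}(0.2231) = +0.975370 -0.036715 = +0.938655
|D^2_{-1,-1}|² = |d^2_{-1,-1}(β)|² = (+0.938655)² = 0.881073 (the z-rotation phases have unit modulus)

P=0.8811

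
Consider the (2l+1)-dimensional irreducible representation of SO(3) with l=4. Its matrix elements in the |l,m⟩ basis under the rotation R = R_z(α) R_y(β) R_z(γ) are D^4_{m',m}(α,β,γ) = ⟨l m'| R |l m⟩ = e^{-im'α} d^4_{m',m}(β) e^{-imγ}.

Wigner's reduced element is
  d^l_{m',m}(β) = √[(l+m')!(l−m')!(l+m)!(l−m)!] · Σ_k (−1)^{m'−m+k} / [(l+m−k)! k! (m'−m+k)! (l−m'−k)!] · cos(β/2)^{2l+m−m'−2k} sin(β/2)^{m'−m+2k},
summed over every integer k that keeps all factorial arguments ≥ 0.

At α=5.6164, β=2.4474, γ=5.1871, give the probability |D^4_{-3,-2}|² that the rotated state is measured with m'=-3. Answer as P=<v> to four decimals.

D^4_{-3,-2}(5.6164,2.4474,5.1871) = e^{-i·-3·5.6164}·d^4_{-3,-2}(2.4474)·e^{-i·-2·5.1871}. Compute d first:
With c≡cos(β/2)=0.340169 and s≡sin(β/2)=0.940364, N=[1·5040·2·720]^{1/2}=2693.993318
k∈{1,2} keeps every argument non-negative
  k=1: (−1)^0·2693.9933/(720)·0.3402^7·0.9404^1 = +0.001854
  k=2: (−1)^1·2693.9933/(240)·0.3402^5·0.9404^3 = -0.042515
d^4_{-3,-2}(2.4474) = +0.001854 -0.042515 = -0.040661
|D^4_{-3,-2}|² = |d^4_{-3,-2}(β)|² = (-0.040661)² = 0.001653 (the z-rotation phases have unit modulus)

P=0.0017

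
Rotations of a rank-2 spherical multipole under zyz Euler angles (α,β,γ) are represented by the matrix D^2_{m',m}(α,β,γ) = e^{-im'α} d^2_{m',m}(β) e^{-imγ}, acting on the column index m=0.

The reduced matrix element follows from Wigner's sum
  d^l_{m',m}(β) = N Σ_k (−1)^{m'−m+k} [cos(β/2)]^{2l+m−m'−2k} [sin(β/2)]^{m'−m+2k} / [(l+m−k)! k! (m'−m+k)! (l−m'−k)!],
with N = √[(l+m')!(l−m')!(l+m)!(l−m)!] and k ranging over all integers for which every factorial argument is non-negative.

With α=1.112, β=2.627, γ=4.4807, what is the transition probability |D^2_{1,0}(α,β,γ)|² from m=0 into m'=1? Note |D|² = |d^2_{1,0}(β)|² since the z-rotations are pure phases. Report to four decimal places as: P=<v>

First d^2_{1,0}(β=2.627), then the phase factors e^{-i(1)α} and e^{-i(0)γ}:
Half-angle: c=0.254467, s=0.967082. N=√(6·1·2·2)=4.898979
k: max(0,(0)−(1))=0 … min(2+(0),2−(1))=1
  k=0: (−1)^1·4.8990/(2)·0.2545^3·0.9671^1 = -0.039033
  k=1: (−1)^2·4.8990/(2)·0.2545^1·0.9671^3 = +0.563762
d^2_{1,0}(2.627) = -0.039033 +0.563762 = +0.524729
|D^2_{1,0}|² = |d^2_{1,0}(β)|² = (+0.524729)² = 0.275341 (the z-rotation phases have unit modulus)

P=0.2753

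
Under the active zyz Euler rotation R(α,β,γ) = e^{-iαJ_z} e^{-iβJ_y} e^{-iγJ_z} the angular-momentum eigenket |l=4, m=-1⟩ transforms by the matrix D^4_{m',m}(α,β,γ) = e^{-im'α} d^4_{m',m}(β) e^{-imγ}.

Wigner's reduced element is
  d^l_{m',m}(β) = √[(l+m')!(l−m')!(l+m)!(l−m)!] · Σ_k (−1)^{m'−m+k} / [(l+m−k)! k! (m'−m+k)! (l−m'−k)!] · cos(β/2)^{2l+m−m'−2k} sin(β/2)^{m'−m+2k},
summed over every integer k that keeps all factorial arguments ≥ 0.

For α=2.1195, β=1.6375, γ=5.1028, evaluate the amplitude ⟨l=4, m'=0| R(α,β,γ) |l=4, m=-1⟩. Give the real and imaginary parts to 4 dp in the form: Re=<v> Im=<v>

First d^4_{0,-1}(β=1.6375), then the phase factors e^{-i(0)α} and e^{-i(-1)γ}:
With c≡cos(β/2)=0.683135 and s≡sin(β/2)=0.730292, N=[24·24·6·120]^{1/2}=643.987578
The bounds max(0,m−m')=0 and min(l+m,l−m')=3 give 4 terms
  k=0: (−1)^1·643.9876/(144)·0.6831^7·0.7303^1 = -0.226754
  k=1: (−1)^2·643.9876/(24)·0.6831^5·0.7303^3 = +1.554849
  k=2: (−1)^3·643.9876/(24)·0.6831^3·0.7303^5 = -1.776926
  k=3: (−1)^4·643.9876/(144)·0.6831^1·0.7303^7 = +0.338454
d^4_{0,-1}(1.6375) = -0.226754 +1.554849 -1.776926 +0.338454 = -0.110378
Attach z-rotation phases: D = e^{-i(0)(2.1195)}·(-0.110378)·e^{-i(-1)(5.1028)} = -0.042006+0.102072i

Re=-0.0420 Im=0.1021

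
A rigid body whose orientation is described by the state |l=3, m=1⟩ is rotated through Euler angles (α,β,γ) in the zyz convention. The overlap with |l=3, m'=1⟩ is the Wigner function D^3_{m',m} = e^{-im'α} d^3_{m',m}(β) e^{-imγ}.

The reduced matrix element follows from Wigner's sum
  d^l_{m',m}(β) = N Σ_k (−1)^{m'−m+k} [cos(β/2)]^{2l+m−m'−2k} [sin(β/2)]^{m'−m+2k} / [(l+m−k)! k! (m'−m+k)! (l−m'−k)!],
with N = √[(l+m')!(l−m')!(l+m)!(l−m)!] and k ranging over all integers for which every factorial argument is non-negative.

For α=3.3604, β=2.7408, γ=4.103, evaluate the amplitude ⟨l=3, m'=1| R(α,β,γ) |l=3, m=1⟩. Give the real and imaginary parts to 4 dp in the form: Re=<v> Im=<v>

D^3_{1,1}(3.3604,2.7408,4.103) = e^{-i·1·3.3604}·d^3_{1,1}(2.7408)·e^{-i·1·4.103}. Compute d first:
Half-angle: c=0.199058, s=0.979988. N=√(24·2·24·2)=48.000000
Admissible k: 0..2 (factorial args all ≥0)
  k=0: (−1)^0·48.0000/(48)·0.1991^6·0.9800^0 = +0.000062
  k=1: (−1)^1·48.0000/(6)·0.1991^4·0.9800^2 = -0.012063
  k=2: (−1)^2·48.0000/(8)·0.1991^2·0.9800^4 = +0.219276
d^3_{1,1}(2.7408) = +0.000062 -0.012063 +0.219276 = +0.207276
Phases: e^{-i·(1)·3.3604}=-0.976157+0.217066i, e^{-i·(1)·4.103}=-0.572367+0.819998i ⇒ D=+0.078915-0.191665i

Re=0.0789 Im=-0.1917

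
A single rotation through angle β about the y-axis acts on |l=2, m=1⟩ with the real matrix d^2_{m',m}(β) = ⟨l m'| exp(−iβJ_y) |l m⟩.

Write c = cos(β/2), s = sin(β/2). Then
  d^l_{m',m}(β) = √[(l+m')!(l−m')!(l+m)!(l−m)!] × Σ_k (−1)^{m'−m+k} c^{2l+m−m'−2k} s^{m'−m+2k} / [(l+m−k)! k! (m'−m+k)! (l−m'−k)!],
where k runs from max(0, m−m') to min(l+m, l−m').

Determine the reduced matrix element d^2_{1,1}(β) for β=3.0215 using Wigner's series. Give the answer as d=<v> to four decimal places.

d^2_{1,1}(β=3.0215) via Wigner's sum:
Half-angle: c=0.060010, s=0.998198. N=√(6·1·6·1)=6.000000
The bounds max(0,m−m')=0 and min(l+m,l−m')=1 give 2 terms
  k=0: (−1)^0·6.0000/(6)·0.0600^4·0.9982^0 = +0.000013
  k=1: (−1)^1·6.0000/(2)·0.0600^2·0.9982^2 = -0.010765
d^2_{1,1}(3.0215) = +0.000013 -0.010765 = -0.010752

d=-0.0108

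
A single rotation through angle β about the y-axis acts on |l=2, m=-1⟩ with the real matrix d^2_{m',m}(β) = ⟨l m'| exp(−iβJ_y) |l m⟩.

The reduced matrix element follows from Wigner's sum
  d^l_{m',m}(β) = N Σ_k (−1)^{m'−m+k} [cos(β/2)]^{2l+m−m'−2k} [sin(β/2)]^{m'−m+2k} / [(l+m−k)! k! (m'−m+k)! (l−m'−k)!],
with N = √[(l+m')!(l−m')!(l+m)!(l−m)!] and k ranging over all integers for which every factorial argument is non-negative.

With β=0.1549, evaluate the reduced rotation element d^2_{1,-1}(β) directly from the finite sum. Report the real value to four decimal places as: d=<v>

d=0.0178

d^2_{1,-1}(β=0.1549) via Wigner's sum:
With c≡cos(β/2)=0.997002 and s≡sin(β/2)=0.077373, N=[6·1·1·6]^{1/2}=6.000000
k∈{0,1} keeps every argument non-negative
  k=0: (−1)^2·6.0000/(2)·0.9970^2·0.0774^2 = +0.017852
  k=1: (−1)^3·6.0000/(6)·0.9970^0·0.0774^4 = -0.000036
d^2_{1,-1}(0.1549) = +0.017852 -0.000036 = +0.017816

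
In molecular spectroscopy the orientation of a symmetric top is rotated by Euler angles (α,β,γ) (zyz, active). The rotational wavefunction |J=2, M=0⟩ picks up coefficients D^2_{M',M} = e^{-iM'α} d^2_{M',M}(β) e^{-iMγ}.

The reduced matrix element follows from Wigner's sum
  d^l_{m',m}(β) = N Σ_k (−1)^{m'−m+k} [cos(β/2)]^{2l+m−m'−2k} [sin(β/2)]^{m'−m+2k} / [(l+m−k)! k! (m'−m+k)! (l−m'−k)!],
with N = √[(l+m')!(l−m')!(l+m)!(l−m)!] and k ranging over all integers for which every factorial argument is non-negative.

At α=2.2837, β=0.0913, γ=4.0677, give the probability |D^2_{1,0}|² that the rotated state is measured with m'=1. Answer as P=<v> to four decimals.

D^2_{1,0}(2.2837,0.0913,4.0677) = e^{-i·1·2.2837}·d^2_{1,0}(0.0913)·e^{-i·0·4.0677}. Compute d first:
With c≡cos(β/2)=0.998958 and s≡sin(β/2)=0.045634, N=[6·1·2·2]^{1/2}=4.898979
k∈{0,1} keeps every argument non-negative
  k=0: (−1)^1·4.8990/(2)·0.9990^3·0.0456^1 = -0.111431
  k=1: (−1)^2·4.8990/(2)·0.9990^1·0.0456^3 = +0.000233
d^2_{1,0}(0.0913) = -0.111431 +0.000233 = -0.111199
|D^2_{1,0}|² = |d^2_{1,0}(β)|² = (-0.111199)² = 0.012365 (the z-rotation phases have unit modulus)

P=0.0124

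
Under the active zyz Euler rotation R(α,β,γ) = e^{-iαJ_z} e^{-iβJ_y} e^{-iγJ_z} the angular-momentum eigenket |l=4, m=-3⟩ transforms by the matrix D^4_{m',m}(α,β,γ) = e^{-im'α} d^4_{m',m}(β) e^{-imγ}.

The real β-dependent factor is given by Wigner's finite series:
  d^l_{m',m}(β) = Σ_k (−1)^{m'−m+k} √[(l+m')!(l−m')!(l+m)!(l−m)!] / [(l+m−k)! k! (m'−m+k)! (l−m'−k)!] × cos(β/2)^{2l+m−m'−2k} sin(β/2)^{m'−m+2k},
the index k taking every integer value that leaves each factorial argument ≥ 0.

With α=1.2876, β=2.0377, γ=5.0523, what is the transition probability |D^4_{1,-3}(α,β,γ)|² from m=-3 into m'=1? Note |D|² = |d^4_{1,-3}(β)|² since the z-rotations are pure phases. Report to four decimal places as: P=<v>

P=0.0937

First d^4_{1,-3}(β=2.0377), then the phase factors e^{-i(1)α} and e^{-i(-3)γ}:
With c≡cos(β/2)=0.524346 and s≡sin(β/2)=0.851506, N=[120·6·1·5040]^{1/2}=1904.940944
k: max(0,(-3)−(1))=0 … min(4+(-3),4−(1))=1
  k=0: (−1)^4·1904.9409/(144)·0.5243^4·0.8515^4 = +0.525702
  k=1: (−1)^5·1904.9409/(240)·0.5243^2·0.8515^6 = -0.831822
d^4_{1,-3}(2.0377) = +0.525702 -0.831822 = -0.306120
|D^4_{1,-3}|² = |d^4_{1,-3}(β)|² = (-0.306120)² = 0.093710 (the z-rotation phases have unit modulus)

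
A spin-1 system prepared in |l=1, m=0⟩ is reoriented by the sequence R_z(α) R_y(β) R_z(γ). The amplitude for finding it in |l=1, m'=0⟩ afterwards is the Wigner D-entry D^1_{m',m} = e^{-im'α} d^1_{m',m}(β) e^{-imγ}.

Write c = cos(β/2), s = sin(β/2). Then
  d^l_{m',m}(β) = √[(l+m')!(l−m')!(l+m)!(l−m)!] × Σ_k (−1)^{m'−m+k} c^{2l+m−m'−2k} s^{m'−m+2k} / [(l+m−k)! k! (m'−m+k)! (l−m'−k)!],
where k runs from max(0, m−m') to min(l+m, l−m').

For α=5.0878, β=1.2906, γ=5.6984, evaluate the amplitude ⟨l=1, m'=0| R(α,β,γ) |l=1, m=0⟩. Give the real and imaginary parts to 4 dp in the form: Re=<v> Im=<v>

Split into d^1_{0,0}(β=1.2906) × two z-phases.
Half-angle: c=0.798919, s=0.601438. N=√(1·1·1·1)=1.000000
k∈{0,1} keeps every argument non-negative
  k=0: (−1)^0·1.0000/(1)·0.7989^2·0.6014^0 = +0.638272
  k=1: (−1)^1·1.0000/(1)·0.7989^0·0.6014^2 = -0.361728
d^1_{0,0}(1.2906) = +0.638272 -0.361728 = +0.276544
Attach z-rotation phases: D = e^{-i(0)(5.0878)}·(+0.276544)·e^{-i(0)(5.6984)} = +0.276544+0.000000i

Re=0.2765 Im=0.0000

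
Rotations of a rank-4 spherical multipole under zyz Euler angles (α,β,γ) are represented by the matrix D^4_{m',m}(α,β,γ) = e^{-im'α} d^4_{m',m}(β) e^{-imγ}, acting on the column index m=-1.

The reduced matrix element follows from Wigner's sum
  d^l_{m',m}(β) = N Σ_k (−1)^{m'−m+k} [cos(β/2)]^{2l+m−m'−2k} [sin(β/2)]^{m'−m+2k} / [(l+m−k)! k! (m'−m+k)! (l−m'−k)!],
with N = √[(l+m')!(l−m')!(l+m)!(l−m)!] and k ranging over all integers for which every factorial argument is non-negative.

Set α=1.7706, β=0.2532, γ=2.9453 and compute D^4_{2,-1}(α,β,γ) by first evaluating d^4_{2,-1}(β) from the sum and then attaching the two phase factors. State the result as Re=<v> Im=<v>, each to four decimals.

Split into d^4_{2,-1}(β=0.2532) × two z-phases.
With c≡cos(β/2)=0.991997 and s≡sin(β/2)=0.126262, N=[720·2·6·120]^{1/2}=1018.233765
k: max(0,(-1)−(2))=0 … min(4+(-1),4−(2))=2
  k=0: (−1)^3·1018.2338/(72)·0.9920^5·0.1263^3 = -0.027345
  k=1: (−1)^4·1018.2338/(48)·0.9920^3·0.1263^5 = +0.000665
  k=2: (−1)^5·1018.2338/(240)·0.9920^1·0.1263^7 = -0.000002
d^4_{2,-1}(0.2532) = -0.027345 +0.000665 -0.000002 = -0.026683
Attach z-rotation phases: D = e^{-i(2)(1.7706)}·(-0.026683)·e^{-i(-1)(2.9453)} = -0.022084+0.014976i

Re=-0.0221 Im=0.0150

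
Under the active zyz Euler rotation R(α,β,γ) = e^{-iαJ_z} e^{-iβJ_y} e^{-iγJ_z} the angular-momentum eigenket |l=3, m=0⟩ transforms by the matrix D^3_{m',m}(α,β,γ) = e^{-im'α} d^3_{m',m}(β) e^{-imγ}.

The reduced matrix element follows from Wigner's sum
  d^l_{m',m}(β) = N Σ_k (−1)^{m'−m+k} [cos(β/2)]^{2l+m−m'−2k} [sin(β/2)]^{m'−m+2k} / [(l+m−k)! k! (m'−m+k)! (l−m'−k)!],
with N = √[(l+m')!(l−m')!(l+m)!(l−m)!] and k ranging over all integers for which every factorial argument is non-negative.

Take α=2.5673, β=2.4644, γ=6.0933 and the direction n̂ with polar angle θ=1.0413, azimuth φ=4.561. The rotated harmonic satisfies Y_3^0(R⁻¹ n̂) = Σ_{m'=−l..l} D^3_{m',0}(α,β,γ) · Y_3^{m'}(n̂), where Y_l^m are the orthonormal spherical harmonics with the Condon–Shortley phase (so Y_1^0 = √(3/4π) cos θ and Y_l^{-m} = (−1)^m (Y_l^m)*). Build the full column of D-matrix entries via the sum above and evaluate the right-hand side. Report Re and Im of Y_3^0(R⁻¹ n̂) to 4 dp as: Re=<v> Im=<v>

Need the full column D^3_{m',0} for m'=−3..3 at α=2.5673, β=2.4644, γ=6.0933.
cos(β/2)=0.332163, sin(β/2)=0.943222
d^3_{-3,0}: single k=3 term ⇒ +0.137535;  D = +0.020836+0.135947i
d^3_{-2,0}: k∈[2..3] ⇒ +0.059319 -0.478321 = -0.419002;  D = -0.171698+0.382207i
d^3_{-1,0}: k∈[1..3] ⇒ +0.013212 -0.319602 +0.859037 = +0.552647;  D = -0.463990+0.300221i
d^3_{0,0}: k∈[0..3] ⇒ +0.001343 -0.097471 +0.785962 -0.704179 = -0.014345;  D = -0.014345+0.000000i
d^3_{1,0}: k∈[0..2] ⇒ -0.013212 +0.319602 -0.859037 = -0.552647;  D = +0.463990+0.300221i
d^3_{2,0}: k∈[0..1] ⇒ +0.059319 -0.478321 = -0.419002;  D = -0.171698-0.382207i
d^3_{3,0}: single k=0 term ⇒ -0.137535;  D = -0.020836+0.135947i
Y_3^{m'}(θ=1.0413,φ=4.561) and Σ D·Y over m':
  (+0.0208+0.1359i)·(+0.1177-0.2410i)  (-0.1717+0.3822i)·(-0.3670-0.1146i)  (-0.4640+0.3002i)·(-0.0116+0.0760i)  (-0.0143+0.0000i)·(-0.3250+0.0000i)  (+0.4640+0.3002i)·(+0.0116+0.0760i)  (-0.1717-0.3822i)·(-0.3670+0.1146i)  (-0.0208+0.1359i)·(-0.1177-0.2410i)
Y_3^0(R⁻¹ n̂) = +0.253900+0.000000i

Re=0.2539 Im=0.0000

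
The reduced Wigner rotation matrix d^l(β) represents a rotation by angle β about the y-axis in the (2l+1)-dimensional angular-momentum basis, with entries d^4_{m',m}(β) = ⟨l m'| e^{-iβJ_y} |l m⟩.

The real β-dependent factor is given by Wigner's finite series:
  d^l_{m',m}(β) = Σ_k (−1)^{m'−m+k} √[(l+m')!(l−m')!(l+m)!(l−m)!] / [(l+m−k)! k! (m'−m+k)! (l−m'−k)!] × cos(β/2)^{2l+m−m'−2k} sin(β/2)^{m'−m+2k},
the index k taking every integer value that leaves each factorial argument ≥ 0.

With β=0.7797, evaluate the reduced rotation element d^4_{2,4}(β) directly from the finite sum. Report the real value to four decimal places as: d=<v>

d=0.4786

d^4_{2,4}(β=0.7797) via Wigner's sum:
With c≡cos(β/2)=0.924966 and s≡sin(β/2)=0.380050, N=[720·2·40320·1]^{1/2}=7619.763776
k: max(0,(4)−(2))=2 … min(4+(4),4−(2))=2
  k=2: (−1)^0·7619.7638/(1440)·0.9250^6·0.3800^2 = +0.478646
d^4_{2,4}(0.7797) = +0.478646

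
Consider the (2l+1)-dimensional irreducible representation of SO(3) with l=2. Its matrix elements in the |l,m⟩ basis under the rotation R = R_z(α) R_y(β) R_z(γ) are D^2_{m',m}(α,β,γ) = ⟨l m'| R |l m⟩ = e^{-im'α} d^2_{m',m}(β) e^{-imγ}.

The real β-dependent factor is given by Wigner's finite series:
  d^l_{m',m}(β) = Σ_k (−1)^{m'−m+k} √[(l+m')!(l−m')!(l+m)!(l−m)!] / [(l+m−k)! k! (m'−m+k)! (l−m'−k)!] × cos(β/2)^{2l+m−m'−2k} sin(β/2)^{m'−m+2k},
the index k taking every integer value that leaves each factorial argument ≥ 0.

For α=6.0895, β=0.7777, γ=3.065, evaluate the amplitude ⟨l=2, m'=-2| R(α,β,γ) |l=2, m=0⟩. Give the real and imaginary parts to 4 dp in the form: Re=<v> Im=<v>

Re=0.2791 Im=-0.1139

First d^2_{-2,0}(β=0.7777), then the phase factors e^{-i(-2)α} and e^{-i(0)γ}:
With c≡cos(β/2)=0.925346 and s≡sin(β/2)=0.379125, N=[1·24·2·2]^{1/2}=9.797959
Admissible k: 2..2 (factorial args all ≥0)
  k=2: (−1)^0·9.7980/(4)·0.9253^2·0.3791^2 = +0.301472
d^2_{-2,0}(0.7777) = +0.301472
Phases: e^{-i·(-2)·6.0895}=+0.925906-0.377755i, e^{-i·(0)·3.065}=+1.000000+0.000000i ⇒ D=+0.279135-0.113883i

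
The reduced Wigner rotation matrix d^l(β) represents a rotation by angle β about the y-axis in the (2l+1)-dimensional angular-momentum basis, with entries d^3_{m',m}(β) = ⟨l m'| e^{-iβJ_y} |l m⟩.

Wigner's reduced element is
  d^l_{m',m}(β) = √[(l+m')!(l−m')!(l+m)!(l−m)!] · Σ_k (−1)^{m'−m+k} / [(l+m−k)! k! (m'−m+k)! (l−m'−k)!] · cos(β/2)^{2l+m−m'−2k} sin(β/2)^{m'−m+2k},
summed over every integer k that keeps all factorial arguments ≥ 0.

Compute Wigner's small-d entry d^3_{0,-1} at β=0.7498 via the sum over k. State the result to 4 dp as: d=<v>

d^3_{0,-1}(β=0.7498) via Wigner's sum:
With c≡cos(β/2)=0.930544 and s≡sin(β/2)=0.366179, N=[6·6·2·24]^{1/2}=41.569219
The bounds max(0,m−m')=0 and min(l+m,l−m')=2 give 3 terms
  k=0: (−1)^1·41.5692/(12)·0.9305^5·0.3662^1 = -0.885054
  k=1: (−1)^2·41.5692/(4)·0.9305^3·0.3662^3 = +0.411154
  k=2: (−1)^3·41.5692/(12)·0.9305^1·0.3662^5 = -0.021223
d^3_{0,-1}(0.7498) = -0.885054 +0.411154 -0.021223 = -0.495122

d=-0.4951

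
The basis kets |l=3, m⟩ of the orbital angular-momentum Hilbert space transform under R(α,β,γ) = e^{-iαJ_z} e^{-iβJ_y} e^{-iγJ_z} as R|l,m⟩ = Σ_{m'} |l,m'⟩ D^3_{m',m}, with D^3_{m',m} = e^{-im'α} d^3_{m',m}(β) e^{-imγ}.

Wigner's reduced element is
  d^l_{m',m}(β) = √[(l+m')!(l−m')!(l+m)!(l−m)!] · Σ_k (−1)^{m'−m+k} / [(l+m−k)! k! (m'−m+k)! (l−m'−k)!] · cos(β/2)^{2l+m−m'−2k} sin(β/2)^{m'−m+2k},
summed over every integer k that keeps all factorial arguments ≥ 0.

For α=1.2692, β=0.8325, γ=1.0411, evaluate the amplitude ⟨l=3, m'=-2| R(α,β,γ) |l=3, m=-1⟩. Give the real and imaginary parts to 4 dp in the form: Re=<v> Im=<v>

Re=-0.4514 Im=-0.2114

Split into d^3_{-2,-1}(β=0.8325) × two z-phases.
Half-angle: c=0.914612, s=0.404334. N=√(1·120·2·24)=75.894664
k: max(0,(-1)−(-2))=1 … min(3+(-1),3−(-2))=2
  k=1: (−1)^0·75.8947/(24)·0.9146^5·0.4043^1 = +0.818320
  k=2: (−1)^1·75.8947/(12)·0.9146^3·0.4043^3 = -0.319860
d^3_{-2,-1}(0.8325) = +0.818320 -0.319860 = +0.498461
D = (-0.823529+0.567275i)·(+0.498461)·(+0.505271+0.862961i) = -0.451426-0.211370i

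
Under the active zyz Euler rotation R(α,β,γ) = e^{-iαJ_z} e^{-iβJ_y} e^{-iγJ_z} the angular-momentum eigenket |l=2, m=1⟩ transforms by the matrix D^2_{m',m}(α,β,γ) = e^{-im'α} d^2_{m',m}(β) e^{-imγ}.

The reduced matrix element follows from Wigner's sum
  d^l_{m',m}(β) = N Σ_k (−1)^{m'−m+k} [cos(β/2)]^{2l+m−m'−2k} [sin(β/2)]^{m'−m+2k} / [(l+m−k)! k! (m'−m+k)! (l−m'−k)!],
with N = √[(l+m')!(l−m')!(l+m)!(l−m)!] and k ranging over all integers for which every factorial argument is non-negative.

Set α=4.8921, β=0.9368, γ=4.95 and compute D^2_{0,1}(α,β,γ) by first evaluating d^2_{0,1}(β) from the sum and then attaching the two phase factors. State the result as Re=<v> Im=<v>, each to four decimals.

Re=0.1376 Im=0.5681

D^2_{0,1}(4.8921,0.9368,4.95) = e^{-i·0·4.8921}·d^2_{0,1}(0.9368)·e^{-i·1·4.95}. Compute d first:
c=cos(0.9368/2)=0.892292, s=sin(0.9368/2)=0.451459; N=√[2·2·6·1]=4.898979
k∈{1,2} keeps every argument non-negative
  k=1: (−1)^0·4.8990/(2)·0.8923^3·0.4515^1 = +0.785624
  k=2: (−1)^1·4.8990/(2)·0.8923^1·0.4515^3 = -0.201112
d^2_{0,1}(0.9368) = +0.785624 -0.201112 = +0.584512
Phases: e^{-i·(0)·4.8921}=+1.000000+0.000000i, e^{-i·(1)·4.95}=+0.235381+0.971903i ⇒ D=+0.137583+0.568089i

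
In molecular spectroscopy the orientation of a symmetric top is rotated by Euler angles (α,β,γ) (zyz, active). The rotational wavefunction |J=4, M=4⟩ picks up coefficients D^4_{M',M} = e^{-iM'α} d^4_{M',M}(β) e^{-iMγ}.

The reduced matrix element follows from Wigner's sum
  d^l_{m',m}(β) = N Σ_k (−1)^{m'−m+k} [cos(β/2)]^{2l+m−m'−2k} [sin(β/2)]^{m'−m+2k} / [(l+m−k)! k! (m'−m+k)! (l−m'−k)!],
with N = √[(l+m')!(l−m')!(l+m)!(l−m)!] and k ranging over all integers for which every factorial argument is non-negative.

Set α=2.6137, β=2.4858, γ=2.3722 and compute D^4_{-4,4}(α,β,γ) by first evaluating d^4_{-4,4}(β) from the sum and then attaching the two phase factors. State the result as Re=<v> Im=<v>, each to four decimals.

First d^4_{-4,4}(β=2.4858), then the phase factors e^{-i(-4)α} and e^{-i(4)γ}:
c=cos(2.4858/2)=0.322052, s=sin(2.4858/2)=0.946722; N=√[1·40320·40320·1]=40320.000000
k: max(0,(4)−(-4))=8 … min(4+(4),4−(-4))=8
  k=8: (−1)^0·40320.0000/(40320)·0.3221^0·0.9467^8 = +0.645327
d^4_{-4,4}(2.4858) = +0.645327
Phases: e^{-i·(-4)·2.6137}=-0.514800-0.857310i, e^{-i·(4)·2.3722}=-0.997951+0.063978i ⇒ D=+0.366929+0.530857i

Re=0.3669 Im=0.5309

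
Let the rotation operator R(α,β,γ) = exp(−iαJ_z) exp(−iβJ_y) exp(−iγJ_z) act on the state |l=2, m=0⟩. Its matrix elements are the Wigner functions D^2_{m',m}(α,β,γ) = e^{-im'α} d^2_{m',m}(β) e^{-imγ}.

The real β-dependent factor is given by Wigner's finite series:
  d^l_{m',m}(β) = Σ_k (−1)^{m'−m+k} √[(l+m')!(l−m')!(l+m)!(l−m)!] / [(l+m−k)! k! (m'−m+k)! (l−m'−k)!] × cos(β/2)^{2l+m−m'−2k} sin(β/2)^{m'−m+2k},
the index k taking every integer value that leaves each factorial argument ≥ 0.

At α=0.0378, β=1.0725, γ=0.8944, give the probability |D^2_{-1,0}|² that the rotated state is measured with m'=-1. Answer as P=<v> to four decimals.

P=0.2644

D^2_{-1,0}(0.0378,1.0725,0.8944) = e^{-i·-1·0.0378}·d^2_{-1,0}(1.0725)·e^{-i·0·0.8944}. Compute d first:
Half-angle: c=0.859631, s=0.510916. N=√(1·6·2·2)=4.898979
k: max(0,(0)−(-1))=1 … min(2+(0),2−(-1))=2
  k=1: (−1)^0·4.8990/(2)·0.8596^3·0.5109^1 = +0.794988
  k=2: (−1)^1·4.8990/(2)·0.8596^1·0.5109^3 = -0.280825
d^2_{-1,0}(1.0725) = +0.794988 -0.280825 = +0.514163
|D^2_{-1,0}|² = |d^2_{-1,0}(β)|² = (+0.514163)² = 0.264364 (the z-rotation phases have unit modulus)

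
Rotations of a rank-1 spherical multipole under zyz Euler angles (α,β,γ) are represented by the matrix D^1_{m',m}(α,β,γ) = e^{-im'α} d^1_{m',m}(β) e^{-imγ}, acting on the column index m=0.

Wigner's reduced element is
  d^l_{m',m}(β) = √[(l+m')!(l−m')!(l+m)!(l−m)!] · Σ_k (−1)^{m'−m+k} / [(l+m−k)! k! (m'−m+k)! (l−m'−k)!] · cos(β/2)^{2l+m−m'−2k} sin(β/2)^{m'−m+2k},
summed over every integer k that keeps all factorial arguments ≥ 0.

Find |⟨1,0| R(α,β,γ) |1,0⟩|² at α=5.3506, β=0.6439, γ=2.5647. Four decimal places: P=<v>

Split into d^1_{0,0}(β=0.6439) × two z-phases.
With c≡cos(β/2)=0.948620 and s≡sin(β/2)=0.316417, N=[1·1·1·1]^{1/2}=1.000000
k∈{0,1} keeps every argument non-negative
  k=0: (−1)^0·1.0000/(1)·0.9486^2·0.3164^0 = +0.899880
  k=1: (−1)^1·1.0000/(1)·0.9486^0·0.3164^2 = -0.100120
d^1_{0,0}(0.6439) = +0.899880 -0.100120 = +0.799761
|D^1_{0,0}|² = |d^1_{0,0}(β)|² = (+0.799761)² = 0.639617 (the z-rotation phases have unit modulus)

P=0.6396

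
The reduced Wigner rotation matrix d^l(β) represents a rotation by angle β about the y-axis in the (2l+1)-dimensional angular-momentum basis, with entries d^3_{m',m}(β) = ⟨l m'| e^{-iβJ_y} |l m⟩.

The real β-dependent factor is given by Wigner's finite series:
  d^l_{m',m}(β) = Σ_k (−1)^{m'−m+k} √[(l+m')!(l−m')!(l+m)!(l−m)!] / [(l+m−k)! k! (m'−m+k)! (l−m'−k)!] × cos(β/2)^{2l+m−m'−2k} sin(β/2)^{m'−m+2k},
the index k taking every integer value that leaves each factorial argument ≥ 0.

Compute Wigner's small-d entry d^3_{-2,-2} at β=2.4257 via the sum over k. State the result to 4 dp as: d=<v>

d^3_{-2,-2}(β=2.4257) via Wigner's sum:
With c≡cos(β/2)=0.350351 and s≡sin(β/2)=0.936618, N=[1·120·1·120]^{1/2}=120.000000
k∈{0,1} keeps every argument non-negative
  k=0: (−1)^0·120.0000/(120)·0.3504^6·0.9366^0 = +0.001849
  k=1: (−1)^1·120.0000/(24)·0.3504^4·0.9366^2 = -0.066086
d^3_{-2,-2}(2.4257) = +0.001849 -0.066086 = -0.064237

d=-0.0642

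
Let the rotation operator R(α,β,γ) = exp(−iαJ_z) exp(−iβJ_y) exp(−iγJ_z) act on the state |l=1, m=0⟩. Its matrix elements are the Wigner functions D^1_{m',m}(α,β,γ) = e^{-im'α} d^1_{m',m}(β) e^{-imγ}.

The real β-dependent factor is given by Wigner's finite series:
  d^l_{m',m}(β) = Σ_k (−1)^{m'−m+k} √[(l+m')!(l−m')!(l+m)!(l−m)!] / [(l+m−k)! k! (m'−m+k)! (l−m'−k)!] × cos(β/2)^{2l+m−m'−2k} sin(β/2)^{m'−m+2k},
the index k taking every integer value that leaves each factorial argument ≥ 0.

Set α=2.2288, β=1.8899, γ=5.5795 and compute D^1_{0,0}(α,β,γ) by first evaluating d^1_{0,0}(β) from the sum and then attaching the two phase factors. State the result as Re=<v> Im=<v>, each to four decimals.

D^1_{0,0}(2.2288,1.8899,5.5795) = e^{-i·0·2.2288}·d^1_{0,0}(1.8899)·e^{-i·0·5.5795}. Compute d first:
Half-angle: c=0.585783, s=0.810468. N=√(1·1·1·1)=1.000000
Admissible k: 0..1 (factorial args all ≥0)
  k=0: (−1)^0·1.0000/(1)·0.5858^2·0.8105^0 = +0.343142
  k=1: (−1)^1·1.0000/(1)·0.5858^0·0.8105^2 = -0.656858
d^1_{0,0}(1.8899) = +0.343142 -0.656858 = -0.313716
Phases: e^{-i·(0)·2.2288}=+1.000000+0.000000i, e^{-i·(0)·5.5795}=+1.000000+0.000000i ⇒ D=-0.313716+0.000000i

Re=-0.3137 Im=0.0000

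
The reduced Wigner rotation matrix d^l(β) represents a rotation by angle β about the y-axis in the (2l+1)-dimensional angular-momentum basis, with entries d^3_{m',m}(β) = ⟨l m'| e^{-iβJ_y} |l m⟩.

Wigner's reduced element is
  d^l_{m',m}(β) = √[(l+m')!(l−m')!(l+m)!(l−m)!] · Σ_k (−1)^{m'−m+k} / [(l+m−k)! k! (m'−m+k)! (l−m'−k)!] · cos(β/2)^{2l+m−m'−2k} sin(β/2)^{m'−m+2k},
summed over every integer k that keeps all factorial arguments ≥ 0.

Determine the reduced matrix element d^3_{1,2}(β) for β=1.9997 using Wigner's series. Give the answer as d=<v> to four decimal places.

d^3_{1,2}(β=1.9997) via Wigner's sum:
Half-angle: c=0.540429, s=0.841390. N=√(24·2·120·1)=75.894664
k: max(0,(2)−(1))=1 … min(3+(2),3−(1))=2
  k=1: (−1)^0·75.8947/(24)·0.5404^5·0.8414^1 = +0.122656
  k=2: (−1)^1·75.8947/(12)·0.5404^3·0.8414^3 = -0.594616
d^3_{1,2}(1.9997) = +0.122656 -0.594616 = -0.471960

d=-0.4720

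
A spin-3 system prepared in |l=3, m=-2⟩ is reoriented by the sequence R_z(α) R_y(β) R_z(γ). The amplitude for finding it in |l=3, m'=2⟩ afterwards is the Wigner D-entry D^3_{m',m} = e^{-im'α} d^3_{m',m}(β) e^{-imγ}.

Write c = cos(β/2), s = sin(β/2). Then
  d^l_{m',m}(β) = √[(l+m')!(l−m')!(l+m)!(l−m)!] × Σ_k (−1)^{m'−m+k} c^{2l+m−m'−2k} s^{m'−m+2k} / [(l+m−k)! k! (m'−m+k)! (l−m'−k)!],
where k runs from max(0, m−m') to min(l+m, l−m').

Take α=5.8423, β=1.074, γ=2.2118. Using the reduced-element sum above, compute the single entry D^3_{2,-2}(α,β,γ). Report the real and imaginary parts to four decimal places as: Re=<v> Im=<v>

Re=0.1313 Im=-0.1948

D^3_{2,-2}(5.8423,1.074,2.2118) = e^{-i·2·5.8423}·d^3_{2,-2}(1.074)·e^{-i·-2·2.2118}. Compute d first:
Half-angle: c=0.859247, s=0.511561. N=√(120·1·1·120)=120.000000
The bounds max(0,m−m')=0 and min(l+m,l−m')=1 give 2 terms
  k=0: (−1)^4·120.0000/(24)·0.8592^2·0.5116^4 = +0.252810
  k=1: (−1)^5·120.0000/(120)·0.8592^0·0.5116^6 = -0.017922
d^3_{2,-2}(1.074) = +0.252810 -0.017922 = +0.234888
Phases: e^{-i·(2)·5.8423}=+0.635785+0.771866i, e^{-i·(-2)·2.2118}=-0.284792-0.958589i ⇒ D=+0.131264-0.194788i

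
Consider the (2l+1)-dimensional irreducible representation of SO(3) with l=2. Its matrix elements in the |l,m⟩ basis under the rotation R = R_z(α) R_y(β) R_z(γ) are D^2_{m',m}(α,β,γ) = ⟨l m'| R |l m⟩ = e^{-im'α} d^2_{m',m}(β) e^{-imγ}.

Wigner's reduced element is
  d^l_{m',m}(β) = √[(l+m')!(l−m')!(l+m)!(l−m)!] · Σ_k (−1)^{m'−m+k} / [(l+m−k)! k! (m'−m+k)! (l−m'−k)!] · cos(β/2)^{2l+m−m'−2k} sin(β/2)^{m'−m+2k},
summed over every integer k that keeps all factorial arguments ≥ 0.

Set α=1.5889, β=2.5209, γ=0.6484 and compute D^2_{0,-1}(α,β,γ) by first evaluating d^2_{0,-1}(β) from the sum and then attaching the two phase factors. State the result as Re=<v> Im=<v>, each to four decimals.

Split into d^2_{0,-1}(β=2.5209) × two z-phases.
Half-angle: c=0.305388, s=0.952228. N=√(2·2·1·6)=4.898979
k∈{0,1} keeps every argument non-negative
  k=0: (−1)^1·4.8990/(2)·0.3054^3·0.9522^1 = -0.066432
  k=1: (−1)^2·4.8990/(2)·0.3054^1·0.9522^3 = +0.645879
d^2_{0,-1}(2.5209) = -0.066432 +0.645879 = +0.579447
D = (+1.000000+0.000000i)·(+0.579447)·(+0.797051+0.603912i) = +0.461849+0.349935i

Re=0.4618 Im=0.3499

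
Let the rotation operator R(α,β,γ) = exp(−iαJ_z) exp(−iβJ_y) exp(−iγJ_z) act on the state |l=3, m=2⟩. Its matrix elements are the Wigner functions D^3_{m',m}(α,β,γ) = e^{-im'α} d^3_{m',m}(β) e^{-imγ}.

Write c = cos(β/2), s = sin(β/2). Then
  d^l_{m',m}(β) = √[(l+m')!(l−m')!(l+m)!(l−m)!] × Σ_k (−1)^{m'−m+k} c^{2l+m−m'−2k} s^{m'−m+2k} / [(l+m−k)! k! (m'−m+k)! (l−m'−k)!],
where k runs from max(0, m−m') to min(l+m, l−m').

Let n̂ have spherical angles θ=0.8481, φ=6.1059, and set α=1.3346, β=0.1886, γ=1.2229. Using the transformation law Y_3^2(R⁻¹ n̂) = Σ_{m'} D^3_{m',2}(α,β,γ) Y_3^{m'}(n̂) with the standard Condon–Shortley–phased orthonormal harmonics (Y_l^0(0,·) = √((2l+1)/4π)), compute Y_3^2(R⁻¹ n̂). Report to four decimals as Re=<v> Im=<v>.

Re=0.3380 Im=0.1765

Need the full column D^3_{m',2} for m'=−3..3 at α=1.3346, β=0.1886, γ=1.2229.
cos(β/2)=0.995557, sin(β/2)=0.094160
d^3_{-3,2}: single k=5 term ⇒ +0.000018;  D = +0.000000+0.000018i
d^3_{-2,2}: k∈[4..5] ⇒ +0.000390 -0.000001 = +0.000389;  D = +0.000379+0.000086i
d^3_{-1,2}: k∈[3..4] ⇒ +0.005210 -0.000023 = +0.005187;  D = +0.002301-0.004648i
d^3_{0,2}: k∈[2..3] ⇒ +0.047705 -0.000427 = +0.047278;  D = -0.036288-0.030305i
d^3_{1,2}: k∈[1..2] ⇒ +0.291205 -0.005210 = +0.285995;  D = -0.229599+0.170521i
d^3_{2,2}: k∈[0..1] ⇒ +0.973637 -0.043548 = +0.930088;  D = +0.364429+0.855720i
d^3_{3,2}: single k=0 term ⇒ -0.225566;  D = -0.222450+0.037365i
Y_3^{m'}(θ=0.8481,φ=6.1059) and Σ D·Y over m':
  (+0.0000+0.0000i)·(+0.1517+0.0893i)  (+0.0004+0.0001i)·(+0.3566+0.1320i)  (+0.0023-0.0046i)·(+0.2833+0.0508i)  (-0.0363-0.0303i)·(-0.2006+0.0000i)  (-0.2296+0.1705i)·(-0.2833+0.0508i)  (+0.3644+0.8557i)·(+0.3566-0.1320i)  (-0.2225+0.0374i)·(-0.1517+0.0893i)
Y_3^2(R⁻¹ n̂) = +0.338013+0.176509i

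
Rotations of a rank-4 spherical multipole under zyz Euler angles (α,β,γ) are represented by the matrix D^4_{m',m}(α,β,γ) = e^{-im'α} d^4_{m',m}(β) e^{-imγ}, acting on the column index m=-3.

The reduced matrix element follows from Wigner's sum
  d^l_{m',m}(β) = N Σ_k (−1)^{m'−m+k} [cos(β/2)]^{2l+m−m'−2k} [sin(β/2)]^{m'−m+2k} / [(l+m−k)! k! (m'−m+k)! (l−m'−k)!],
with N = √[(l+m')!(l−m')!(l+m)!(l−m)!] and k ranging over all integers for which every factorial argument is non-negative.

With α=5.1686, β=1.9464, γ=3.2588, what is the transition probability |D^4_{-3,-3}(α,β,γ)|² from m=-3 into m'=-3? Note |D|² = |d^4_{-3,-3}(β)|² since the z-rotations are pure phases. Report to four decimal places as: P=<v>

D^4_{-3,-3}(5.1686,1.9464,3.2588) = e^{-i·-3·5.1686}·d^4_{-3,-3}(1.9464)·e^{-i·-3·3.2588}. Compute d first:
With c≡cos(β/2)=0.562657 and s≡sin(β/2)=0.826690, N=[1·5040·1·5040]^{1/2}=5040.000000
The bounds max(0,m−m')=0 and min(l+m,l−m')=1 give 2 terms
  k=0: (−1)^0·5040.0000/(5040)·0.5627^8·0.8267^0 = +0.010045
  k=1: (−1)^1·5040.0000/(720)·0.5627^6·0.8267^2 = -0.151791
d^4_{-3,-3}(1.9464) = +0.010045 -0.151791 = -0.141746
|D^4_{-3,-3}|² = |d^4_{-3,-3}(β)|² = (-0.141746)² = 0.020092 (the z-rotation phases have unit modulus)

P=0.0201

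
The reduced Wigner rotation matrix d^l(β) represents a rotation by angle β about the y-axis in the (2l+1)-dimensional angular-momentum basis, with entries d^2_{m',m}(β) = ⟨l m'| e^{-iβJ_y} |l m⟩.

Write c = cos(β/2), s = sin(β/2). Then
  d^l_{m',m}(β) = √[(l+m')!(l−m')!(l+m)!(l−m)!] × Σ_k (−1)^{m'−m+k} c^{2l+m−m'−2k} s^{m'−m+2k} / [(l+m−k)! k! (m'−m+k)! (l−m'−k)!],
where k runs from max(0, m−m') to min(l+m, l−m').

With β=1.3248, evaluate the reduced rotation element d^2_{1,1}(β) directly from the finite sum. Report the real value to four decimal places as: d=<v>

d^2_{1,1}(β=1.3248) via Wigner's sum:
c=cos(1.3248/2)=0.788518, s=sin(1.3248/2)=0.615011; N=√[6·1·6·1]=6.000000
The bounds max(0,m−m')=0 and min(l+m,l−m')=1 give 2 terms
  k=0: (−1)^0·6.0000/(6)·0.7885^4·0.6150^0 = +0.386587
  k=1: (−1)^1·6.0000/(2)·0.7885^2·0.6150^2 = -0.705522
d^2_{1,1}(1.3248) = +0.386587 -0.705522 = -0.318935

d=-0.3189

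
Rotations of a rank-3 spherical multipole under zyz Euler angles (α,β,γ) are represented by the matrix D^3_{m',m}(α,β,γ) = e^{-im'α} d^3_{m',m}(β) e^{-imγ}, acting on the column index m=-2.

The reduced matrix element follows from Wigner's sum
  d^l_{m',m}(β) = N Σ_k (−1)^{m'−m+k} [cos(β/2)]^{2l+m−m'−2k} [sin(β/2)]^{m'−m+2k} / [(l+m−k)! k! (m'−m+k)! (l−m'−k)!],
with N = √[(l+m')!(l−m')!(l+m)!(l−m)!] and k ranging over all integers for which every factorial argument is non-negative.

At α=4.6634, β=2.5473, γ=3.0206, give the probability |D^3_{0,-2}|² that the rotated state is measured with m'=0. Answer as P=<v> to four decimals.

D^3_{0,-2}(4.6634,2.5473,3.0206) = e^{-i·0·4.6634}·d^3_{0,-2}(2.5473)·e^{-i·-2·3.0206}. Compute d first:
Half-angle: c=0.292793, s=0.956176. N=√(6·6·1·120)=65.726707
The bounds max(0,m−m')=0 and min(l+m,l−m')=1 give 2 terms
  k=0: (−1)^2·65.7267/(12)·0.2928^4·0.9562^2 = +0.036803
  k=1: (−1)^3·65.7267/(12)·0.2928^2·0.9562^4 = -0.392494
d^3_{0,-2}(2.5473) = +0.036803 -0.392494 = -0.355691
|D^3_{0,-2}|² = |d^3_{0,-2}(β)|² = (-0.355691)² = 0.126516 (the z-rotation phases have unit modulus)

P=0.1265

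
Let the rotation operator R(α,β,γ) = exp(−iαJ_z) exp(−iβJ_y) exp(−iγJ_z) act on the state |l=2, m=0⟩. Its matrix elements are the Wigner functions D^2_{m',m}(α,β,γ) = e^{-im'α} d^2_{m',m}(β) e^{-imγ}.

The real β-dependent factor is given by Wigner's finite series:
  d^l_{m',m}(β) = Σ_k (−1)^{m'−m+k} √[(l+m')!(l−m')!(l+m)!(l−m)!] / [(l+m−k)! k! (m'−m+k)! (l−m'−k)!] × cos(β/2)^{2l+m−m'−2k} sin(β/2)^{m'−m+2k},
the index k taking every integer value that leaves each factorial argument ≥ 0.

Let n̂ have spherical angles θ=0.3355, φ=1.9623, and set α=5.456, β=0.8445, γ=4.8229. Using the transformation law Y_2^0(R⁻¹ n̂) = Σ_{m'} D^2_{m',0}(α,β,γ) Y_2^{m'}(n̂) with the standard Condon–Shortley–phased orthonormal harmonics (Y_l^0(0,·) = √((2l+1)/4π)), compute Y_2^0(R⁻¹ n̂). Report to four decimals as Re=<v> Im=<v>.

Re=-0.1670 Im=0.0000

Need the full column D^2_{m',0} for m'=−2..2 at α=5.456, β=0.8445, γ=4.8229.
cos(β/2)=0.912169, sin(β/2)=0.409814
d^2_{-2,0}: single k=2 term ⇒ +0.342294;  D = -0.028574-0.341100i
d^2_{-1,0}: k∈[1..2] ⇒ +0.761883 -0.153784 = +0.608099;  D = +0.411653-0.447579i
d^2_{0,0}: k∈[0..2] ⇒ +0.692312 -0.558964 +0.028206 = +0.161554;  D = +0.161554+0.000000i
d^2_{1,0}: k∈[0..1] ⇒ -0.761883 +0.153784 = -0.608099;  D = -0.411653-0.447579i
d^2_{2,0}: single k=0 term ⇒ +0.342294;  D = -0.028574+0.341100i
Y_2^{m'}(θ=0.3355,φ=1.9623) and Σ D·Y over m':
  (-0.0286-0.3411i)·(-0.0297+0.0295i)  (+0.4117-0.4476i)·(-0.0916-0.2220i)  (+0.1616+0.0000i)·(+0.5282+0.0000i)  (-0.4117-0.4476i)·(+0.0916-0.2220i)  (-0.0286+0.3411i)·(-0.0297-0.0295i)
Y_2^0(R⁻¹ n̂) = -0.166996-0.000000i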